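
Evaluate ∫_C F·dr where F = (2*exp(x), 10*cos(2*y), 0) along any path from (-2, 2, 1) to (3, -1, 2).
-5*sin(2) - 2*exp(-2) - 5*sin(4) + 2*exp(3)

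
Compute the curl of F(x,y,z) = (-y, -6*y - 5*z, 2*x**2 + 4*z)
(5, -4*x, 1)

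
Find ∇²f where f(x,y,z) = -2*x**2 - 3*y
-4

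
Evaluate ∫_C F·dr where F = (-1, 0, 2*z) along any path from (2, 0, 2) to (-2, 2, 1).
1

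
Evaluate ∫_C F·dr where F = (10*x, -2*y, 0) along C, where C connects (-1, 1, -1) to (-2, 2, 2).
12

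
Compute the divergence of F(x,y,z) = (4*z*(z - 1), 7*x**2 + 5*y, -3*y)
5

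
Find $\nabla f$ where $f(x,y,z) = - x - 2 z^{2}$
(-1, 0, -4*z)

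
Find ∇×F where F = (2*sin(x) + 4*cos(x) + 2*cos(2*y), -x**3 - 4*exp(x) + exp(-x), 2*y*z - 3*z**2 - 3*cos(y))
(2*z + 3*sin(y), 0, -3*x**2 - 4*exp(x) + 4*sin(2*y) - exp(-x))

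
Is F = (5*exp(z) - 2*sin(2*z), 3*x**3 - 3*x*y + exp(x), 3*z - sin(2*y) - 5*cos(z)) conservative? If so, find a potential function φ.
No, ∇×F = (-2*cos(2*y), 5*exp(z) - 4*cos(2*z), 9*x**2 - 3*y + exp(x)) ≠ 0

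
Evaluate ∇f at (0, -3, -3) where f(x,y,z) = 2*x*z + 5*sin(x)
(-1, 0, 0)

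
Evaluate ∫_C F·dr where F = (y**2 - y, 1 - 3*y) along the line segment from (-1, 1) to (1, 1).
0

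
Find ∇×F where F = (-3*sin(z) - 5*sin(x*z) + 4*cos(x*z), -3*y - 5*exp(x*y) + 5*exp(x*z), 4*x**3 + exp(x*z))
(-5*x*exp(x*z), -12*x**2 - 4*x*sin(x*z) - 5*x*cos(x*z) - z*exp(x*z) - 3*cos(z), -5*y*exp(x*y) + 5*z*exp(x*z))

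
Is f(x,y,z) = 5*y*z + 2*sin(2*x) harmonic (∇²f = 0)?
No, ∇²f = -8*sin(2*x)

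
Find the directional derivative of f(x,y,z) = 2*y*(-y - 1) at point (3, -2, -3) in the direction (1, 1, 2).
sqrt(6)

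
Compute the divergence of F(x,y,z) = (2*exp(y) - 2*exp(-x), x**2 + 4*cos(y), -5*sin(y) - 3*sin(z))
-4*sin(y) - 3*cos(z) + 2*exp(-x)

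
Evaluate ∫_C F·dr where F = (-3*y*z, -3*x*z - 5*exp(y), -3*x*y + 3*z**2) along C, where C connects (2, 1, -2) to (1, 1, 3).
14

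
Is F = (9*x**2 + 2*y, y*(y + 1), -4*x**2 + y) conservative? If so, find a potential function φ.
No, ∇×F = (1, 8*x, -2) ≠ 0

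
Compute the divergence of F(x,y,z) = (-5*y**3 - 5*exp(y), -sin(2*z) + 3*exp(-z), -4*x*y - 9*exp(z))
-9*exp(z)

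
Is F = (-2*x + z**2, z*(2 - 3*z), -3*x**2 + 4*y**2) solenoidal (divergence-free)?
No, ∇·F = -2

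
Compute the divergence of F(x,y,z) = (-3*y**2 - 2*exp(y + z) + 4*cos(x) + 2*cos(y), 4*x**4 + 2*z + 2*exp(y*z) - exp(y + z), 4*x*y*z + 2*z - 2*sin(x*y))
4*x*y + 2*z*exp(y*z) - exp(y + z) - 4*sin(x) + 2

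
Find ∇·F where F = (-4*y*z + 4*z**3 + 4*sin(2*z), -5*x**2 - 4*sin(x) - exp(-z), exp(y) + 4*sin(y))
0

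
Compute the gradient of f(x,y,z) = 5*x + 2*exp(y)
(5, 2*exp(y), 0)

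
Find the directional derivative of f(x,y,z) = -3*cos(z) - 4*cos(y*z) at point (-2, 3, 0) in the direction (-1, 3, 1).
0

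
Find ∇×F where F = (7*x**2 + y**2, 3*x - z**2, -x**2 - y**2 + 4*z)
(-2*y + 2*z, 2*x, 3 - 2*y)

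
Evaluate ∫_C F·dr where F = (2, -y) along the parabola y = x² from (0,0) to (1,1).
3/2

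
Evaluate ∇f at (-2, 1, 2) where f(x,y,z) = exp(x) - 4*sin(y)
(exp(-2), -4*cos(1), 0)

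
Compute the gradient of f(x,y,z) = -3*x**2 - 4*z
(-6*x, 0, -4)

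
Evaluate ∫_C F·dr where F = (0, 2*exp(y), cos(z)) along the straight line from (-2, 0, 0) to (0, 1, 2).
-2 + sin(2) + 2*E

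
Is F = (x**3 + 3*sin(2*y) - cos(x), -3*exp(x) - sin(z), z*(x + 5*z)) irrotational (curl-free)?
No, ∇×F = (cos(z), -z, -3*exp(x) - 6*cos(2*y))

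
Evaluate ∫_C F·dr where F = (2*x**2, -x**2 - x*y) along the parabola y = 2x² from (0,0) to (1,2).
-29/15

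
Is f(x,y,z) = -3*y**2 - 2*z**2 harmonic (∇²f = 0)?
No, ∇²f = -10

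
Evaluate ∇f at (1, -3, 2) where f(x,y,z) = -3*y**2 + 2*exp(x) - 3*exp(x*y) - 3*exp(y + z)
((9 + 2*exp(4))*exp(-3), -3*exp(-1) - 3*exp(-3) + 18, -3*exp(-1))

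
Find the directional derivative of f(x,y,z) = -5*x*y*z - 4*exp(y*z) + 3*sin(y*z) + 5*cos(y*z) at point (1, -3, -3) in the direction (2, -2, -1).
-12*exp(9) - 45 + 9*cos(9) - 15*sin(9)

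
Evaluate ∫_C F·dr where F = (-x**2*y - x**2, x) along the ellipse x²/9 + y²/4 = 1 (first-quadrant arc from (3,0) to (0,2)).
9 + 39*pi/8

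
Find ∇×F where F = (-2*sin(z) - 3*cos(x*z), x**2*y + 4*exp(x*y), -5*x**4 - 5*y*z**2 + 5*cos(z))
(-5*z**2, 20*x**3 + 3*x*sin(x*z) - 2*cos(z), 2*y*(x + 2*exp(x*y)))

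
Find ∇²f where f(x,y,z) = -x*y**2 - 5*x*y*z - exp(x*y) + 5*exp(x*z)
5*x**2*exp(x*z) - x*(x*exp(x*y) + 2) - y**2*exp(x*y) + 5*z**2*exp(x*z)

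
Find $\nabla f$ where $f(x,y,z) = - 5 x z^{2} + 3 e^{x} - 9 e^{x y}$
(-9*y*exp(x*y) - 5*z**2 + 3*exp(x), -9*x*exp(x*y), -10*x*z)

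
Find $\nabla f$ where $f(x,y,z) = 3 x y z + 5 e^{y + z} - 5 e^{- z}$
(3*y*z, 3*x*z + 5*exp(y + z), 3*x*y + 5*exp(y + z) + 5*exp(-z))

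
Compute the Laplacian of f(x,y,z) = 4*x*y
0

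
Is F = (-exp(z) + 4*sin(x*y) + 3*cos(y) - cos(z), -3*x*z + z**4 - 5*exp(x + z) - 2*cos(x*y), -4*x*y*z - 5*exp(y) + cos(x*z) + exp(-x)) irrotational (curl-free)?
No, ∇×F = (-4*x*z + 3*x - 4*z**3 - 5*exp(y) + 5*exp(x + z), 4*y*z + z*sin(x*z) - exp(z) + sin(z) + exp(-x), -4*x*cos(x*y) + 2*y*sin(x*y) - 3*z - 5*exp(x + z) + 3*sin(y))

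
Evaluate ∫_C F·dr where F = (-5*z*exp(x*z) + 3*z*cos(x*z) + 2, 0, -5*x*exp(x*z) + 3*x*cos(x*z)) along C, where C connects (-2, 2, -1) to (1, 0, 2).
6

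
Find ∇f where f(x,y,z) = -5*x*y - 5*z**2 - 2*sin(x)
(-5*y - 2*cos(x), -5*x, -10*z)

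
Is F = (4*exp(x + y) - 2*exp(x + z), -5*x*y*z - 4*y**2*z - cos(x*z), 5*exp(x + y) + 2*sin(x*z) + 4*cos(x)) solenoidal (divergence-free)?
No, ∇·F = -5*x*z + 2*x*cos(x*z) - 8*y*z + 4*exp(x + y) - 2*exp(x + z)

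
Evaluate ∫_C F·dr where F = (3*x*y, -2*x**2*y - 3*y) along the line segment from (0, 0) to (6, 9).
-2511/2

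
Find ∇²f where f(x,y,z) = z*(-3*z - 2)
-6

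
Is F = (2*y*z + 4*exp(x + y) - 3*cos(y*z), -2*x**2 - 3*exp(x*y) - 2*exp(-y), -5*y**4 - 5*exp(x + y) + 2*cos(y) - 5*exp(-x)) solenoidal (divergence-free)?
No, ∇·F = -3*x*exp(x*y) + 4*exp(x + y) + 2*exp(-y)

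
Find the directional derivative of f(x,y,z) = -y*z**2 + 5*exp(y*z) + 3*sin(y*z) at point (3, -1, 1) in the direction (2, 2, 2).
sqrt(3)/3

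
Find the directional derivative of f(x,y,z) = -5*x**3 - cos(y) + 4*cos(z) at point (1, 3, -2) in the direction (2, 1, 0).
sqrt(5)*(-30 + sin(3))/5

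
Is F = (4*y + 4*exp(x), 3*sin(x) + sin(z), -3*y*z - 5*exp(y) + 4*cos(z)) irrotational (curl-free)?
No, ∇×F = (-3*z - 5*exp(y) - cos(z), 0, 3*cos(x) - 4)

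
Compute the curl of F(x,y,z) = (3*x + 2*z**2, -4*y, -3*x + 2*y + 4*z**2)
(2, 4*z + 3, 0)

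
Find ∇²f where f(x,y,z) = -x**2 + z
-2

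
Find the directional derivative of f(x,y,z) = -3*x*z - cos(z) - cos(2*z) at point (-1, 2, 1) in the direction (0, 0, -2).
-3 - 2*sin(2) - sin(1)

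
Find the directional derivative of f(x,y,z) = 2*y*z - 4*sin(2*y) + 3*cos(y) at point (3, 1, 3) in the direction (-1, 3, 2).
sqrt(14)*(-9*sin(1) - 24*cos(2) + 22)/14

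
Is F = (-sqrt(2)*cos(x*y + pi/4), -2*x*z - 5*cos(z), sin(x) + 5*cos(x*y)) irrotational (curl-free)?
No, ∇×F = (-5*x*sin(x*y) + 2*x - 5*sin(z), 5*y*sin(x*y) - cos(x), -sqrt(2)*x*sin(x*y + pi/4) - 2*z)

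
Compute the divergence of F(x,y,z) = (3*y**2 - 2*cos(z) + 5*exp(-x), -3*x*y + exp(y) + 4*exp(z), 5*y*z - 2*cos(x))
-3*x + 5*y + exp(y) - 5*exp(-x)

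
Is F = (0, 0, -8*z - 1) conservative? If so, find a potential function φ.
Yes, F is conservative. φ = z*(-4*z - 1)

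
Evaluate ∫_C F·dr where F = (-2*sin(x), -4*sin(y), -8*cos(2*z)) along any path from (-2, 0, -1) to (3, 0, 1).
-8*sin(2) + 2*cos(3) - 2*cos(2)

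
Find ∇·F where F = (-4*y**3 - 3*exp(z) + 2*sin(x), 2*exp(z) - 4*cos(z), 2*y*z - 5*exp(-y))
2*y + 2*cos(x)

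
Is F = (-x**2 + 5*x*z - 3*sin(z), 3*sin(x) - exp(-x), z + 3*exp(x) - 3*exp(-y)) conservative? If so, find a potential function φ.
No, ∇×F = (3*exp(-y), 5*x - 3*exp(x) - 3*cos(z), 3*cos(x) + exp(-x)) ≠ 0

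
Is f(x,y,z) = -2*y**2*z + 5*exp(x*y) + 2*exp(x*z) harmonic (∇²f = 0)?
No, ∇²f = 5*x**2*exp(x*y) + 2*x**2*exp(x*z) + 5*y**2*exp(x*y) + 2*z**2*exp(x*z) - 4*z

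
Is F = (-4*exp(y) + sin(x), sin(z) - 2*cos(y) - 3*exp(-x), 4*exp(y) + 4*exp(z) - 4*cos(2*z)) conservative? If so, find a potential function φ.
No, ∇×F = (4*exp(y) - cos(z), 0, 4*exp(y) + 3*exp(-x)) ≠ 0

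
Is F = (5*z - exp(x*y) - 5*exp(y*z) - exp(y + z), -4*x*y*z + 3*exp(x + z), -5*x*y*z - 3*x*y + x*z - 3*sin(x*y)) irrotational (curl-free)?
No, ∇×F = (4*x*y - 5*x*z - 3*x*cos(x*y) - 3*x - 3*exp(x + z), 5*y*z - 5*y*exp(y*z) + 3*y*cos(x*y) + 3*y - z - exp(y + z) + 5, x*exp(x*y) - 4*y*z + 5*z*exp(y*z) + 3*exp(x + z) + exp(y + z))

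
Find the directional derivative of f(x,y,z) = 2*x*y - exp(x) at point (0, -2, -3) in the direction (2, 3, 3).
-5*sqrt(22)/11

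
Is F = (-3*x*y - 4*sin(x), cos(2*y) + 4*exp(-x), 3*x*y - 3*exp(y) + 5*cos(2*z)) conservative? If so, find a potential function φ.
No, ∇×F = (3*x - 3*exp(y), -3*y, 3*x - 4*exp(-x)) ≠ 0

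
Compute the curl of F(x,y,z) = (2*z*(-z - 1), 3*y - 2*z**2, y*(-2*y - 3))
(-4*y + 4*z - 3, -4*z - 2, 0)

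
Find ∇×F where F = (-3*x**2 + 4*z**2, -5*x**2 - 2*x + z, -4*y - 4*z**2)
(-5, 8*z, -10*x - 2)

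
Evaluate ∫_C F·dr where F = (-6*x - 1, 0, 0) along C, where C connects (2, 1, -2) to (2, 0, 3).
0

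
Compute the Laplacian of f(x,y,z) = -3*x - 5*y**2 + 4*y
-10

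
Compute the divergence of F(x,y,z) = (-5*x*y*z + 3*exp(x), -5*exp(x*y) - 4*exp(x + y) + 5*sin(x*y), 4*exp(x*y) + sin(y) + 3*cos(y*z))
-5*x*exp(x*y) + 5*x*cos(x*y) - 5*y*z - 3*y*sin(y*z) + 3*exp(x) - 4*exp(x + y)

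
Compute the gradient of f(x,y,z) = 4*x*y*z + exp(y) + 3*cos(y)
(4*y*z, 4*x*z + exp(y) - 3*sin(y), 4*x*y)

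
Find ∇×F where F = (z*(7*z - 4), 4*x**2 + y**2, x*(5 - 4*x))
(0, 8*x + 14*z - 9, 8*x)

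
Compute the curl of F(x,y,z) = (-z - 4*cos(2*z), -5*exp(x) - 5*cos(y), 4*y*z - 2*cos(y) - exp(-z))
(4*z + 2*sin(y), 8*sin(2*z) - 1, -5*exp(x))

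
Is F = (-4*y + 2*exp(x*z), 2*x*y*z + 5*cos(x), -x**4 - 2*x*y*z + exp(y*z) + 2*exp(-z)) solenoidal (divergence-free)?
No, ∇·F = -2*x*y + 2*x*z + y*exp(y*z) + 2*z*exp(x*z) - 2*exp(-z)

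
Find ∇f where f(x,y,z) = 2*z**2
(0, 0, 4*z)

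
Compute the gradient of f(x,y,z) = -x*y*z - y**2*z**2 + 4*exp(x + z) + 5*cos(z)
(-y*z + 4*exp(x + z), z*(-x - 2*y*z), -x*y - 2*y**2*z + 4*exp(x + z) - 5*sin(z))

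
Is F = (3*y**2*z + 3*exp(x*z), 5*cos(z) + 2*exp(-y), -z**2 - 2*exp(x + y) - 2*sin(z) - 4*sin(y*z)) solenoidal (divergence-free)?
No, ∇·F = -4*y*cos(y*z) + 3*z*exp(x*z) - 2*z - 2*cos(z) - 2*exp(-y)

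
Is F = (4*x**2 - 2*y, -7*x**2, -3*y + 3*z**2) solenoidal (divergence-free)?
No, ∇·F = 8*x + 6*z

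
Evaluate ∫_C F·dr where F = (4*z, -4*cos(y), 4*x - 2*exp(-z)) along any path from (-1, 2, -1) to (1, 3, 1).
-2*E - 4*sin(3) + 2*exp(-1) + 4*sin(2)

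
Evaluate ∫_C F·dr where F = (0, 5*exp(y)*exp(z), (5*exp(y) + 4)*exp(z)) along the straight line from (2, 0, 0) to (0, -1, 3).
-9 + (5 + 4*E)*exp(2)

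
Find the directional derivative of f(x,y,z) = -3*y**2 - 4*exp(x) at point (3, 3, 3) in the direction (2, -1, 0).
2*sqrt(5)*(9 - 4*exp(3))/5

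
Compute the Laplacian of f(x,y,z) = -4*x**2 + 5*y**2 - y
2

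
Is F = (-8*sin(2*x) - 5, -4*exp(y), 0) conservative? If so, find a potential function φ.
Yes, F is conservative. φ = -5*x - 4*exp(y) + 4*cos(2*x)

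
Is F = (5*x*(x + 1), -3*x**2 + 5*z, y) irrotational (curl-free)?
No, ∇×F = (-4, 0, -6*x)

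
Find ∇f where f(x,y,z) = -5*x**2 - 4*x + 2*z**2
(-10*x - 4, 0, 4*z)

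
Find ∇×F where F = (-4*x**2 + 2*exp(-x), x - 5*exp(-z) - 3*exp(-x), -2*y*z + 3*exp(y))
(-2*z + 3*exp(y) - 5*exp(-z), 0, 1 + 3*exp(-x))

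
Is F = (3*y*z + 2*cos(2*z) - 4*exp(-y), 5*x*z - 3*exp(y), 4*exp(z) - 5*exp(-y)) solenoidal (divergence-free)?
No, ∇·F = -3*exp(y) + 4*exp(z)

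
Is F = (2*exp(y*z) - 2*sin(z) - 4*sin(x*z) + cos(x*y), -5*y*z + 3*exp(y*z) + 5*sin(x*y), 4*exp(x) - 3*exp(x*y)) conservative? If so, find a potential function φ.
No, ∇×F = (-3*x*exp(x*y) - 3*y*exp(y*z) + 5*y, -4*x*cos(x*z) + 3*y*exp(x*y) + 2*y*exp(y*z) - 4*exp(x) - 2*cos(z), x*sin(x*y) + 5*y*cos(x*y) - 2*z*exp(y*z)) ≠ 0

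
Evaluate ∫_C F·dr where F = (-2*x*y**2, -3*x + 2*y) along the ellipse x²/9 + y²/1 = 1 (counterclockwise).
-9*pi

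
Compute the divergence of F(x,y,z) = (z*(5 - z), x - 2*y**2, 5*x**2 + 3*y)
-4*y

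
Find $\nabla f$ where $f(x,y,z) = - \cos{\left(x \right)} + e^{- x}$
(sin(x) - exp(-x), 0, 0)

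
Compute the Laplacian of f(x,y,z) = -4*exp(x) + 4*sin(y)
-4*exp(x) - 4*sin(y)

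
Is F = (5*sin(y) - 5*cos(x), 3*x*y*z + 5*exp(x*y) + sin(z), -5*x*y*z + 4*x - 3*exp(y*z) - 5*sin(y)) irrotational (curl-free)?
No, ∇×F = (-3*x*y - 5*x*z - 3*z*exp(y*z) - 5*cos(y) - cos(z), 5*y*z - 4, 3*y*z + 5*y*exp(x*y) - 5*cos(y))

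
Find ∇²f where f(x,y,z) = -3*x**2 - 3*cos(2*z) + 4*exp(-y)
12*cos(2*z) - 6 + 4*exp(-y)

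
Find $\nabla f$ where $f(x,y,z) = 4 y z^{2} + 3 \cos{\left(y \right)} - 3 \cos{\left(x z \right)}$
(3*z*sin(x*z), 4*z**2 - 3*sin(y), 3*x*sin(x*z) + 8*y*z)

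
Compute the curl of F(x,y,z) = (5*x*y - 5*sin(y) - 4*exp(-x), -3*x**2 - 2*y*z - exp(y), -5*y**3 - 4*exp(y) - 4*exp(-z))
(-15*y**2 + 2*y - 4*exp(y), 0, -11*x + 5*cos(y))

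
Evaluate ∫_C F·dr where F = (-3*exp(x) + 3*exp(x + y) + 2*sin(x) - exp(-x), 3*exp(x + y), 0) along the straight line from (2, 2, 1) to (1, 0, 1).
-3*exp(4) - 2*cos(1) + 2*cos(2) - exp(-2) + exp(-1) + 3*exp(2)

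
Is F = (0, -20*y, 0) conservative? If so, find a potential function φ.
Yes, F is conservative. φ = -10*y**2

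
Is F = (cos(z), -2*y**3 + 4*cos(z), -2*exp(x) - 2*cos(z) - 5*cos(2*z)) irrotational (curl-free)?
No, ∇×F = (4*sin(z), 2*exp(x) - sin(z), 0)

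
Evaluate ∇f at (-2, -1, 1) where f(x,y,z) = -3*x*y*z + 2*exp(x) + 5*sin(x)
(5*cos(2) + 2*exp(-2) + 3, 6, -6)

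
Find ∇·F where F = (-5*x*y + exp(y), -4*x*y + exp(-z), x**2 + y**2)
-4*x - 5*y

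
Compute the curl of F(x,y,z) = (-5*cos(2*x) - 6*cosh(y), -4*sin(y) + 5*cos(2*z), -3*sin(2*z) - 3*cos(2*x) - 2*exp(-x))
(10*sin(2*z), -6*sin(2*x) - 2*exp(-x), 6*sinh(y))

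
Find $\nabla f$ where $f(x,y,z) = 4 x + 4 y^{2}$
(4, 8*y, 0)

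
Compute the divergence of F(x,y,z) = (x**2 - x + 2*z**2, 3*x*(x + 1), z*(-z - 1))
2*x - 2*z - 2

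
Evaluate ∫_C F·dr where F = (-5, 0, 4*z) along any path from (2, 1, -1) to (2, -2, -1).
0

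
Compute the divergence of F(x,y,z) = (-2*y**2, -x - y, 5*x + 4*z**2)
8*z - 1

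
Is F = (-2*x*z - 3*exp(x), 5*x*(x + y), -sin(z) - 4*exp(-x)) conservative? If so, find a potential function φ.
No, ∇×F = (0, -2*x - 4*exp(-x), 10*x + 5*y) ≠ 0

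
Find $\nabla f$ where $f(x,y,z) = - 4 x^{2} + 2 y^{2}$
(-8*x, 4*y, 0)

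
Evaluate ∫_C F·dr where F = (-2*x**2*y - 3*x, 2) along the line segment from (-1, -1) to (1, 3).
20/3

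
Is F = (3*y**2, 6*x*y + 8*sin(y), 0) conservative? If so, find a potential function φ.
Yes, F is conservative. φ = 3*x*y**2 - 8*cos(y)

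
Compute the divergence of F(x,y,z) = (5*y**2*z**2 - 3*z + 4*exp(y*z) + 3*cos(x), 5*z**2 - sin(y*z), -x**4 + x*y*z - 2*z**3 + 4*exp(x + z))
x*y - 6*z**2 - z*cos(y*z) + 4*exp(x + z) - 3*sin(x)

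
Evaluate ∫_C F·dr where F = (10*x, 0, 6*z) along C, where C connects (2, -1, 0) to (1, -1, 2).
-3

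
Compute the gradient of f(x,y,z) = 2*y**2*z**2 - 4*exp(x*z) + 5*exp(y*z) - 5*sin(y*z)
(-4*z*exp(x*z), z*(4*y*z + 5*exp(y*z) - 5*cos(y*z)), -4*x*exp(x*z) + 4*y**2*z + 5*y*exp(y*z) - 5*y*cos(y*z))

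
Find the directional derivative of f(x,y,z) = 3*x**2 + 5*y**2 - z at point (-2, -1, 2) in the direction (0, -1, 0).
10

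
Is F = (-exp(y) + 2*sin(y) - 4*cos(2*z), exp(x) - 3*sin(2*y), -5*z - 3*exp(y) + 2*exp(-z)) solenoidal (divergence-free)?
No, ∇·F = 12*sin(y)**2 - 11 - 2*exp(-z)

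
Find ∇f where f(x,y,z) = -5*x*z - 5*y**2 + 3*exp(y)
(-5*z, -10*y + 3*exp(y), -5*x)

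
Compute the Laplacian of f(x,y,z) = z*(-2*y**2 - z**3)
4*z*(-3*z - 1)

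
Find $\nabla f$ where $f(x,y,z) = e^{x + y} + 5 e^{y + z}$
(exp(x + y), exp(x + y) + 5*exp(y + z), 5*exp(y + z))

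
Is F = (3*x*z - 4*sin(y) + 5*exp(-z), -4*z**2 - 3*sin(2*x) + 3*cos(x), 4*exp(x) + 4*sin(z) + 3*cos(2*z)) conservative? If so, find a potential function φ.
No, ∇×F = (8*z, 3*x - 4*exp(x) - 5*exp(-z), -3*sin(x) - 6*cos(2*x) + 4*cos(y)) ≠ 0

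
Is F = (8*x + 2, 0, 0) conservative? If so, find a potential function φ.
Yes, F is conservative. φ = 2*x*(2*x + 1)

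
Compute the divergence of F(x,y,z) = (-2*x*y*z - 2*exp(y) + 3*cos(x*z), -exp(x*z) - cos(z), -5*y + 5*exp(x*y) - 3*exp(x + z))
-2*y*z - 3*z*sin(x*z) - 3*exp(x + z)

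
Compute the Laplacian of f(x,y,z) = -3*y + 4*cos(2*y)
-16*cos(2*y)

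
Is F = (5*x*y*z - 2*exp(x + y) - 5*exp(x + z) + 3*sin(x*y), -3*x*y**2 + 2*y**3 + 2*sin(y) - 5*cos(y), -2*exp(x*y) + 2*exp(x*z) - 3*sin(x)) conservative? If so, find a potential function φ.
No, ∇×F = (-2*x*exp(x*y), 5*x*y + 2*y*exp(x*y) - 2*z*exp(x*z) - 5*exp(x + z) + 3*cos(x), -5*x*z - 3*x*cos(x*y) - 3*y**2 + 2*exp(x + y)) ≠ 0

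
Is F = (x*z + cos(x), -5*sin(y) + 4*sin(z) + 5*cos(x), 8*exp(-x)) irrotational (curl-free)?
No, ∇×F = (-4*cos(z), x + 8*exp(-x), -5*sin(x))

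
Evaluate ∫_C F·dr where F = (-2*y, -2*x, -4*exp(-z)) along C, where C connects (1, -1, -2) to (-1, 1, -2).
0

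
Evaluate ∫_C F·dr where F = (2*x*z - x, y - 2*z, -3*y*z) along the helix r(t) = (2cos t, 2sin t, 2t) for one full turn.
56*pi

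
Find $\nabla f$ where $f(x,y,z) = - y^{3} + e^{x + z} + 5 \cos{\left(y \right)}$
(exp(x + z), -3*y**2 - 5*sin(y), exp(x + z))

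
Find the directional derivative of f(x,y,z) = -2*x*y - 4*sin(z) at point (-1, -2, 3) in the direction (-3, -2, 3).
-2*sqrt(22)*(3*cos(3) + 4)/11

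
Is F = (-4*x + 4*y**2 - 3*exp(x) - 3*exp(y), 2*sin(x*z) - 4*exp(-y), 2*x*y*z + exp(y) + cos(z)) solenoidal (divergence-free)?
No, ∇·F = 2*x*y - 3*exp(x) - sin(z) - 4 + 4*exp(-y)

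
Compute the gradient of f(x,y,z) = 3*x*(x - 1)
(6*x - 3, 0, 0)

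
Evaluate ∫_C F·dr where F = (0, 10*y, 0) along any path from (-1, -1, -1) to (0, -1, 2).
0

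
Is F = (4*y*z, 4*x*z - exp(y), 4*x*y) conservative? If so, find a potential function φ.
Yes, F is conservative. φ = 4*x*y*z - exp(y)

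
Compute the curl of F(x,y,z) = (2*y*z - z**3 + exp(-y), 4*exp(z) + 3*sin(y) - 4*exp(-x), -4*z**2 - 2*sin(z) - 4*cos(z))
(-4*exp(z), 2*y - 3*z**2, -2*z + exp(-y) + 4*exp(-x))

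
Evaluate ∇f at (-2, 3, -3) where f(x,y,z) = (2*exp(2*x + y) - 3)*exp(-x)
(E*(2 + 3*E), 2*E, 0)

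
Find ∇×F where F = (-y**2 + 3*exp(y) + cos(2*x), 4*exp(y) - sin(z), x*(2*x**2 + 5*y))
(5*x + cos(z), -6*x**2 - 5*y, 2*y - 3*exp(y))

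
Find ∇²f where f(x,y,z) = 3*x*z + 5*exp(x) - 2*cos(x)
5*exp(x) + 2*cos(x)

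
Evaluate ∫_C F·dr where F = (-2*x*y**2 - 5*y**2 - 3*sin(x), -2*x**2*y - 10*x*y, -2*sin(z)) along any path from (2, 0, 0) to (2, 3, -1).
-128 + 2*cos(1)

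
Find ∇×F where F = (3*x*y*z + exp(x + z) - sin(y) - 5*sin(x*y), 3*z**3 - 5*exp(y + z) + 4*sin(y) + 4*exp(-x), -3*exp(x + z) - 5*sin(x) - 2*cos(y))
(-9*z**2 + 5*exp(y + z) + 2*sin(y), 3*x*y + 4*exp(x + z) + 5*cos(x), -3*x*z + 5*x*cos(x*y) + cos(y) - 4*exp(-x))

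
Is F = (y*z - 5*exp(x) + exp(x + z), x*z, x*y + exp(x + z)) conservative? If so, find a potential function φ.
Yes, F is conservative. φ = x*y*z - 5*exp(x) + exp(x + z)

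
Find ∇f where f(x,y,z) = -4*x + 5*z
(-4, 0, 5)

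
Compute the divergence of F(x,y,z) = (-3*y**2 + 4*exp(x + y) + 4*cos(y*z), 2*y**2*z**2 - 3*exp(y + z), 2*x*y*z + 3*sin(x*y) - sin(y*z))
2*x*y + 4*y*z**2 - y*cos(y*z) + 4*exp(x + y) - 3*exp(y + z)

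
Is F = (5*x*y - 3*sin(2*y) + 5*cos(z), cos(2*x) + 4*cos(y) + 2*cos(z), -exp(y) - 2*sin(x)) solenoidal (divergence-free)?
No, ∇·F = 5*y - 4*sin(y)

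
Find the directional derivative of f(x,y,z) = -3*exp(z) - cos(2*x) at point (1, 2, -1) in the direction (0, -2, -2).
3*sqrt(2)*exp(-1)/2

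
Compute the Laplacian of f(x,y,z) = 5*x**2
10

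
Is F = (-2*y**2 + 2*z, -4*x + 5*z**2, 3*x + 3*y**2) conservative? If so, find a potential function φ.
No, ∇×F = (6*y - 10*z, -1, 4*y - 4) ≠ 0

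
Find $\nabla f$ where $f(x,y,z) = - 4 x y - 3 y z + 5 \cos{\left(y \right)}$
(-4*y, -4*x - 3*z - 5*sin(y), -3*y)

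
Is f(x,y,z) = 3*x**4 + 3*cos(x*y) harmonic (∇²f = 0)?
No, ∇²f = -3*x**2*cos(x*y) + 36*x**2 - 3*y**2*cos(x*y)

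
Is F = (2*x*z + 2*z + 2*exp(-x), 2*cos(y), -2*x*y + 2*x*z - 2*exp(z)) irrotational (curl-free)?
No, ∇×F = (-2*x, 2*x + 2*y - 2*z + 2, 0)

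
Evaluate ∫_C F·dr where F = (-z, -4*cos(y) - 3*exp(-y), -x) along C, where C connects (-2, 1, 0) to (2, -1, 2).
-4 + 8*sin(1) + 6*sinh(1)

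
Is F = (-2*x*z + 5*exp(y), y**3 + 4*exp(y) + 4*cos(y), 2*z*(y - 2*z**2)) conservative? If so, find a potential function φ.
No, ∇×F = (2*z, -2*x, -5*exp(y)) ≠ 0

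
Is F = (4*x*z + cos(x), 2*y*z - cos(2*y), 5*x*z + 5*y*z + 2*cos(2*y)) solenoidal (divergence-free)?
No, ∇·F = 5*x + 5*y + 6*z - sin(x) + 2*sin(2*y)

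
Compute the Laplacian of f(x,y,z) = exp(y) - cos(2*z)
exp(y) + 4*cos(2*z)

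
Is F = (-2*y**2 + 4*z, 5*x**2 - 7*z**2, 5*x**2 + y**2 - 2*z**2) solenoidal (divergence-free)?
No, ∇·F = -4*z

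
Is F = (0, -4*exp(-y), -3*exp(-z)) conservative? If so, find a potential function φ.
Yes, F is conservative. φ = 3*exp(-z) + 4*exp(-y)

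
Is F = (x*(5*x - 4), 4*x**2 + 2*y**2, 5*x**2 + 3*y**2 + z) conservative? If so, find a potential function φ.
No, ∇×F = (6*y, -10*x, 8*x) ≠ 0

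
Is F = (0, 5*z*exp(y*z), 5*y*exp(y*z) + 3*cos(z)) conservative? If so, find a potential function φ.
Yes, F is conservative. φ = 5*exp(y*z) + 3*sin(z)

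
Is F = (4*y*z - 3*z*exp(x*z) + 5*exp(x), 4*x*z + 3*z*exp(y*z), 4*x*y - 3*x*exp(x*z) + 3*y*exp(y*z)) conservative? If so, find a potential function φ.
Yes, F is conservative. φ = 4*x*y*z + 5*exp(x) - 3*exp(x*z) + 3*exp(y*z)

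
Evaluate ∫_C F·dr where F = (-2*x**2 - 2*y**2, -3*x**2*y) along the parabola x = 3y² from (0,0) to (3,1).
-51/2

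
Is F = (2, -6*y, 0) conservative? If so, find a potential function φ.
Yes, F is conservative. φ = 2*x - 3*y**2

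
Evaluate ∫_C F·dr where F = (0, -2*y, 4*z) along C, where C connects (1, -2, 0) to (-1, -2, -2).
8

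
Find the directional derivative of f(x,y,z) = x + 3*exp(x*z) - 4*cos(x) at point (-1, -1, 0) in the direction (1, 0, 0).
1 - 4*sin(1)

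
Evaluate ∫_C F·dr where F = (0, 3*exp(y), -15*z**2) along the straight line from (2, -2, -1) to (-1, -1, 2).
-45 - 3*exp(-2) + 3*exp(-1)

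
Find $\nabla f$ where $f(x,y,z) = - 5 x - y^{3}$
(-5, -3*y**2, 0)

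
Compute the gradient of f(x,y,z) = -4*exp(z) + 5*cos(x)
(-5*sin(x), 0, -4*exp(z))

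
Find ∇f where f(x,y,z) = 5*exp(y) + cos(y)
(0, 5*exp(y) - sin(y), 0)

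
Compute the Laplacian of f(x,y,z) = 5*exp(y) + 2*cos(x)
5*exp(y) - 2*cos(x)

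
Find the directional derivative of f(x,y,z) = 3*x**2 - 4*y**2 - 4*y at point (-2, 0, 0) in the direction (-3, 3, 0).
4*sqrt(2)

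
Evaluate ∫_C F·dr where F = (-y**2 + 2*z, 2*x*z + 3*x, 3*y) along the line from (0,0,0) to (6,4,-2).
-52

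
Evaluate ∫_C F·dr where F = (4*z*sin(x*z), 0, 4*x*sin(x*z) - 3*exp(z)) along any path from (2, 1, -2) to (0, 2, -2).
-4 + 4*cos(4)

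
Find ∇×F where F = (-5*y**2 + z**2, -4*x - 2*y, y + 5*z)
(1, 2*z, 10*y - 4)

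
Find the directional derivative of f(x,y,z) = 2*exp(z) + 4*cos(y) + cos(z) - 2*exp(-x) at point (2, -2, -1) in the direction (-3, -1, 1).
sqrt(11)*(-4*exp(2)*sin(2) - 6 + E*(2 + E*sin(1)))*exp(-2)/11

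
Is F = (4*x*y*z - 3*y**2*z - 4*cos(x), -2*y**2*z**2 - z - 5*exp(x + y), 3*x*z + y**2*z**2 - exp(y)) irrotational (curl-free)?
No, ∇×F = (4*y**2*z + 2*y*z**2 - exp(y) + 1, 4*x*y - 3*y**2 - 3*z, -4*x*z + 6*y*z - 5*exp(x + y))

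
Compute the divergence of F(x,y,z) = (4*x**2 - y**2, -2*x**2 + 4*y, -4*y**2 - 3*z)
8*x + 1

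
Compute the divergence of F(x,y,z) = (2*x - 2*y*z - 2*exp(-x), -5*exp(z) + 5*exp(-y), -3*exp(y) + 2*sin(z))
2*cos(z) + 2 - 5*exp(-y) + 2*exp(-x)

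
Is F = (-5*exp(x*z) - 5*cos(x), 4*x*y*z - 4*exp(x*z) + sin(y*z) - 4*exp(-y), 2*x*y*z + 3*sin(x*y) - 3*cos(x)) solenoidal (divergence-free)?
No, ∇·F = 2*x*y + 4*x*z - 5*z*exp(x*z) + z*cos(y*z) + 5*sin(x) + 4*exp(-y)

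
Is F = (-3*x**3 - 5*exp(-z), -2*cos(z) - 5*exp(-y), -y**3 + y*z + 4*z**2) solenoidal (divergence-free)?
No, ∇·F = -9*x**2 + y + 8*z + 5*exp(-y)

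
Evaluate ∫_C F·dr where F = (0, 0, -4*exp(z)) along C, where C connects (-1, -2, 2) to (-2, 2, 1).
4*E*(-1 + E)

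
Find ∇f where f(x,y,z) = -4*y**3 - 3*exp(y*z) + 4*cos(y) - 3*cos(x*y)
(3*y*sin(x*y), 3*x*sin(x*y) - 12*y**2 - 3*z*exp(y*z) - 4*sin(y), -3*y*exp(y*z))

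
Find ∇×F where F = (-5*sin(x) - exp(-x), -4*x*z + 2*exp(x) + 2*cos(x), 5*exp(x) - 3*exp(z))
(4*x, -5*exp(x), -4*z + 2*exp(x) - 2*sin(x))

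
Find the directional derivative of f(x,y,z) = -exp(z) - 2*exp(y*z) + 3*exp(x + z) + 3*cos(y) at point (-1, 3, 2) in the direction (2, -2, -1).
2*sin(3) + exp(2)/3 + E + 14*exp(6)/3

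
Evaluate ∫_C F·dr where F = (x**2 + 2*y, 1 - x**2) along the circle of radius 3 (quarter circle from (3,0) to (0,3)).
-24 - 9*pi/2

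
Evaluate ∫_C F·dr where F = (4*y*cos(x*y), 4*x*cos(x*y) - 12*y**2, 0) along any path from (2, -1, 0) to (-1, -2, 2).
8*sin(2) + 28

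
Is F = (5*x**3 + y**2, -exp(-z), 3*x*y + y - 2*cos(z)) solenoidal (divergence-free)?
No, ∇·F = 15*x**2 + 2*sin(z)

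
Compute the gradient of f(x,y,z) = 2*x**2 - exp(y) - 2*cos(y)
(4*x, -exp(y) + 2*sin(y), 0)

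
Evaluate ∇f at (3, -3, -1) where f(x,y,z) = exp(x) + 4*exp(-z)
(exp(3), 0, -4*E)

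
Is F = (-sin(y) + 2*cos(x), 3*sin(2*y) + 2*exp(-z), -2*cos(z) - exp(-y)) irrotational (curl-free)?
No, ∇×F = (2*exp(-z) + exp(-y), 0, cos(y))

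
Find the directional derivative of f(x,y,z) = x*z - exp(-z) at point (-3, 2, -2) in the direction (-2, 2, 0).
sqrt(2)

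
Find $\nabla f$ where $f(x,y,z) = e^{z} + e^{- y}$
(0, -exp(-y), exp(z))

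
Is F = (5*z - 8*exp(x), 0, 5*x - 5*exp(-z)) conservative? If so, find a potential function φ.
Yes, F is conservative. φ = 5*x*z - 8*exp(x) + 5*exp(-z)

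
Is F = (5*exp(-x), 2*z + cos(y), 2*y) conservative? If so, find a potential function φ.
Yes, F is conservative. φ = 2*y*z + sin(y) - 5*exp(-x)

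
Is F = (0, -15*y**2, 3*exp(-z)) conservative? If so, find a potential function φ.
Yes, F is conservative. φ = -5*y**3 - 3*exp(-z)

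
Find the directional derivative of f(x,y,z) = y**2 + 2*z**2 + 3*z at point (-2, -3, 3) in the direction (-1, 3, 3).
27*sqrt(19)/19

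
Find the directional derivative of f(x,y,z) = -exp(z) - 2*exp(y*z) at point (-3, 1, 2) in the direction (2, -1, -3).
13*sqrt(14)*exp(2)/14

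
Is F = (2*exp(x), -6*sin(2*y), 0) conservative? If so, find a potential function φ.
Yes, F is conservative. φ = 2*exp(x) + 3*cos(2*y)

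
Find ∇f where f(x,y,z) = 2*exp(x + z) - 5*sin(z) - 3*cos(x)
(2*exp(x + z) + 3*sin(x), 0, 2*exp(x + z) - 5*cos(z))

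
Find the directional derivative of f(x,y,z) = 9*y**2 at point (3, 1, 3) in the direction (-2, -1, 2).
-6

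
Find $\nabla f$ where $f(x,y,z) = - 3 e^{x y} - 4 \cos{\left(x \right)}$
(-3*y*exp(x*y) + 4*sin(x), -3*x*exp(x*y), 0)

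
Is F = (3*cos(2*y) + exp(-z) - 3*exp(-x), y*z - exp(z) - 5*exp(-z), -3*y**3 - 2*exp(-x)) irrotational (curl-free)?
No, ∇×F = (-9*y**2 - y + exp(z) - 5*exp(-z), -exp(-z) - 2*exp(-x), 6*sin(2*y))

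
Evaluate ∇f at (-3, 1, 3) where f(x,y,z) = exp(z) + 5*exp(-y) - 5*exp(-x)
(5*exp(3), -5*exp(-1), exp(3))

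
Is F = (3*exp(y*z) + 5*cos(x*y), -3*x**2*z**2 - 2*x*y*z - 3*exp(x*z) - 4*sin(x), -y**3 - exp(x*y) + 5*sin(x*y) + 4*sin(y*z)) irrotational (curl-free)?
No, ∇×F = (6*x**2*z + 2*x*y - x*exp(x*y) + 3*x*exp(x*z) + 5*x*cos(x*y) - 3*y**2 + 4*z*cos(y*z), y*(exp(x*y) + 3*exp(y*z) - 5*cos(x*y)), -6*x*z**2 + 5*x*sin(x*y) - 2*y*z - 3*z*exp(x*z) - 3*z*exp(y*z) - 4*cos(x))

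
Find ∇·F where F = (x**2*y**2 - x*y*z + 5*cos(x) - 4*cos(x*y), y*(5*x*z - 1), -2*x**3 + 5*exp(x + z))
2*x*y**2 + 5*x*z - y*z + 4*y*sin(x*y) + 5*exp(x + z) - 5*sin(x) - 1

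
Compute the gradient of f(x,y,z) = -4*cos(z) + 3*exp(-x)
(-3*exp(-x), 0, 4*sin(z))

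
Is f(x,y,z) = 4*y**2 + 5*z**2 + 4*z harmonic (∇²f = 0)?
No, ∇²f = 18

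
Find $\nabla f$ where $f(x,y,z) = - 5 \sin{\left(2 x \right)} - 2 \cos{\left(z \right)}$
(-10*cos(2*x), 0, 2*sin(z))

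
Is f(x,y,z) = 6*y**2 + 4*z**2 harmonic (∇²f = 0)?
No, ∇²f = 20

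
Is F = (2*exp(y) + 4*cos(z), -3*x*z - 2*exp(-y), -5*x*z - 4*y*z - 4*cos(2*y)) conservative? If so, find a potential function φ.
No, ∇×F = (3*x - 4*z + 8*sin(2*y), 5*z - 4*sin(z), -3*z - 2*exp(y)) ≠ 0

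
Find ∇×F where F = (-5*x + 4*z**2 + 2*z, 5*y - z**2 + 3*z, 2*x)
(2*z - 3, 8*z, 0)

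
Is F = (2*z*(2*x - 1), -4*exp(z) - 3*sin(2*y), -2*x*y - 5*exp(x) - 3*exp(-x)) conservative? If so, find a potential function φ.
No, ∇×F = (-2*x + 4*exp(z), 4*x + 2*y + 5*exp(x) - 2 - 3*exp(-x), 0) ≠ 0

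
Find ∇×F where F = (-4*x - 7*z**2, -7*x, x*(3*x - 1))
(0, -6*x - 14*z + 1, -7)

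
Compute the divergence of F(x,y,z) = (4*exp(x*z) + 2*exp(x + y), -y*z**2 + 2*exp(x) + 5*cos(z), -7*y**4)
-z**2 + 4*z*exp(x*z) + 2*exp(x + y)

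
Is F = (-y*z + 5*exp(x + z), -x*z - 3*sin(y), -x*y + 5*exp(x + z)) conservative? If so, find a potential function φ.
Yes, F is conservative. φ = -x*y*z + 5*exp(x + z) + 3*cos(y)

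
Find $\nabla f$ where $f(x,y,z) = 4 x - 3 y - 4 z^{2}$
(4, -3, -8*z)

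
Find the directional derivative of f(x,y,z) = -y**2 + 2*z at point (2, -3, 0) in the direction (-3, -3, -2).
-sqrt(22)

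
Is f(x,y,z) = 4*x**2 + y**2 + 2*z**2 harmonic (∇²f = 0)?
No, ∇²f = 14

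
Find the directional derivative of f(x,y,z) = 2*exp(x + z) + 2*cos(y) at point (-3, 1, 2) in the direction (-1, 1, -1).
-2*sqrt(3)*(2 + E*sin(1))*exp(-1)/3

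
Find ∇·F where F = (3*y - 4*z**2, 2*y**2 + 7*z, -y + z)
4*y + 1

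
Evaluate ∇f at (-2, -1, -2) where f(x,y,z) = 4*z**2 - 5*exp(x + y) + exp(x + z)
((1 - 5*E)*exp(-4), -5*exp(-3), -16 + exp(-4))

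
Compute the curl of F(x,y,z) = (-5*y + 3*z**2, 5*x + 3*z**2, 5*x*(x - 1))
(-6*z, -10*x + 6*z + 5, 10)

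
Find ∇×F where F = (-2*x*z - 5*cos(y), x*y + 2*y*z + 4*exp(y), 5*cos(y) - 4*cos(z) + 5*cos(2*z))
(-2*y - 5*sin(y), -2*x, y - 5*sin(y))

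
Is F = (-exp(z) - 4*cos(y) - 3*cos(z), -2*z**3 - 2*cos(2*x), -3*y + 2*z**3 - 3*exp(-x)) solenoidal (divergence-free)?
No, ∇·F = 6*z**2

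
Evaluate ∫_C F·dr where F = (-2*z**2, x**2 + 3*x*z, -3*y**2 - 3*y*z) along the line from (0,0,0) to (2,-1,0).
-4/3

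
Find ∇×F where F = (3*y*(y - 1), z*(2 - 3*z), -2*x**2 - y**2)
(-2*y + 6*z - 2, 4*x, 3 - 6*y)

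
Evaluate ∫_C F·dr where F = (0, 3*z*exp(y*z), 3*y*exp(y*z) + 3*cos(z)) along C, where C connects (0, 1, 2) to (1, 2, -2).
-3*exp(2) - 6*sin(2) + 3*exp(-4)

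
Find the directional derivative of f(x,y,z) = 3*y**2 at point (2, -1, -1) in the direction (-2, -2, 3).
12*sqrt(17)/17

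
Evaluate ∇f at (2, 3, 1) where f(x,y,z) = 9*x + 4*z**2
(9, 0, 8)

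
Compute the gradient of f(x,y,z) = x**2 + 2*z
(2*x, 0, 2)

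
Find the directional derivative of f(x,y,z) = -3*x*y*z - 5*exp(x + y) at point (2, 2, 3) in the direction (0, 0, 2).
-12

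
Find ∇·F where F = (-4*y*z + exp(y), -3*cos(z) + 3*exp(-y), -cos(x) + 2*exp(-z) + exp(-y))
-2*exp(-z) - 3*exp(-y)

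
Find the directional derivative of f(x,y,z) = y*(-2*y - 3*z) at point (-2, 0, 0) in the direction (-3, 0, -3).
0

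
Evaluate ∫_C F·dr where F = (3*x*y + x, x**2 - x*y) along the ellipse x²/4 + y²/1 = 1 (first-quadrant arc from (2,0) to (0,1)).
-4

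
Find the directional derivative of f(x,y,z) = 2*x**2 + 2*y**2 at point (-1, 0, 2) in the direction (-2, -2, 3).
8*sqrt(17)/17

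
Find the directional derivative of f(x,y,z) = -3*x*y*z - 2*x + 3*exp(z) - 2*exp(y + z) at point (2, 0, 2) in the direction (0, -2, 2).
3*sqrt(2)*(4 + exp(2))/2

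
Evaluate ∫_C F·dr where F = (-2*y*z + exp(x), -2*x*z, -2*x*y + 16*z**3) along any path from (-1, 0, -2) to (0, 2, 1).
-59 - exp(-1)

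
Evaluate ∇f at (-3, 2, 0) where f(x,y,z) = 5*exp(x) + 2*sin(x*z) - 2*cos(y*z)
(5*exp(-3), 0, -6)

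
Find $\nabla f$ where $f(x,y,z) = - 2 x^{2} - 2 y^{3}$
(-4*x, -6*y**2, 0)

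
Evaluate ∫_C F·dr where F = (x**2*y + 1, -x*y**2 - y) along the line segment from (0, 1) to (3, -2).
-3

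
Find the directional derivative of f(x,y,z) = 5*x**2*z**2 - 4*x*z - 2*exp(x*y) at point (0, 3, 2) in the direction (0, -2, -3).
0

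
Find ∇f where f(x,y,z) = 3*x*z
(3*z, 0, 3*x)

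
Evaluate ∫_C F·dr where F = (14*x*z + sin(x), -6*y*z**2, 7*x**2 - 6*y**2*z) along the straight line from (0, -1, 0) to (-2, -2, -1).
-39 - cos(2)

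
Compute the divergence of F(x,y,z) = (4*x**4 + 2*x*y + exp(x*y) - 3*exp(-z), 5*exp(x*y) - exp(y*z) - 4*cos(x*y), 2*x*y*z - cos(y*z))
16*x**3 + 2*x*y + 5*x*exp(x*y) + 4*x*sin(x*y) + y*exp(x*y) + y*sin(y*z) + 2*y - z*exp(y*z)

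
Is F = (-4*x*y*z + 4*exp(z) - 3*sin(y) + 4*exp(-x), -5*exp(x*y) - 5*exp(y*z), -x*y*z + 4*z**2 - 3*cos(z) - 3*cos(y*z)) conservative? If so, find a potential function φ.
No, ∇×F = (-x*z + 5*y*exp(y*z) + 3*z*sin(y*z), -4*x*y + y*z + 4*exp(z), 4*x*z - 5*y*exp(x*y) + 3*cos(y)) ≠ 0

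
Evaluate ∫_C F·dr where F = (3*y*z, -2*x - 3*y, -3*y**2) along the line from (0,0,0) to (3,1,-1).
-13/2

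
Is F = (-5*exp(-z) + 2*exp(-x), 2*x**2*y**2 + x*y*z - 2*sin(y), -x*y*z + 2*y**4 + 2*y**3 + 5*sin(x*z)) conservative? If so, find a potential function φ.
No, ∇×F = (-x*y - x*z + 8*y**3 + 6*y**2, y*z - 5*z*cos(x*z) + 5*exp(-z), y*(4*x*y + z)) ≠ 0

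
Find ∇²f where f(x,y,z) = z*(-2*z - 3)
-4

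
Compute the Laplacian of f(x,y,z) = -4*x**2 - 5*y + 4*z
-8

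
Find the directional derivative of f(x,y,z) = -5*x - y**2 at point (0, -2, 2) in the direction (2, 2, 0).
-sqrt(2)/2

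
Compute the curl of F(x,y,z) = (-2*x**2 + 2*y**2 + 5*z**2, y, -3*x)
(0, 10*z + 3, -4*y)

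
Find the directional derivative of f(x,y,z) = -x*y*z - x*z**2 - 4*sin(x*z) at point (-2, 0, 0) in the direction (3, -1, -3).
-24*sqrt(19)/19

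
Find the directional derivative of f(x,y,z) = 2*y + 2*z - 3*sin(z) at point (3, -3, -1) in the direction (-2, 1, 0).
2*sqrt(5)/5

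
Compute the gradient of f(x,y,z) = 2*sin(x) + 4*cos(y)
(2*cos(x), -4*sin(y), 0)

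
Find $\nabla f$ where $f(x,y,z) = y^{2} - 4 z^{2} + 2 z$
(0, 2*y, 2 - 8*z)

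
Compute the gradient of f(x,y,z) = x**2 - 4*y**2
(2*x, -8*y, 0)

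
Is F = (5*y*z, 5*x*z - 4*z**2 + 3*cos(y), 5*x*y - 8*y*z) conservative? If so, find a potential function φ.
Yes, F is conservative. φ = 5*x*y*z - 4*y*z**2 + 3*sin(y)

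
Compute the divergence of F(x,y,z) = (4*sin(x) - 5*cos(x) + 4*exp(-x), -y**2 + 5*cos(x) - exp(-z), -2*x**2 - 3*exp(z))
-2*y - 3*exp(z) + 5*sin(x) + 4*cos(x) - 4*exp(-x)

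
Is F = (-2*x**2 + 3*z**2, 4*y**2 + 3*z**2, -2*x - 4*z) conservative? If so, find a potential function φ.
No, ∇×F = (-6*z, 6*z + 2, 0) ≠ 0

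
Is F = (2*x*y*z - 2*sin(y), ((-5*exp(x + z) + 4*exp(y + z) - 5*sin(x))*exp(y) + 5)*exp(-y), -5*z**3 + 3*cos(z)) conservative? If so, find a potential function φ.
No, ∇×F = (5*exp(x + z) - 4*exp(y + z), 2*x*y, -2*x*z - 5*exp(x + z) - 5*cos(x) + 2*cos(y)) ≠ 0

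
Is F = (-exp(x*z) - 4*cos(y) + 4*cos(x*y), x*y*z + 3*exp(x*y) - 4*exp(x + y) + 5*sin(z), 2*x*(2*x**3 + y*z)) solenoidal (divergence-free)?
No, ∇·F = 2*x*y + x*z + 3*x*exp(x*y) - 4*y*sin(x*y) - z*exp(x*z) - 4*exp(x + y)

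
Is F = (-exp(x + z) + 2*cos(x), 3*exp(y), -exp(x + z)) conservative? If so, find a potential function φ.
Yes, F is conservative. φ = 3*exp(y) - exp(x + z) + 2*sin(x)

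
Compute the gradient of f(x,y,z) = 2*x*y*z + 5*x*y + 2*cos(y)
(y*(2*z + 5), 2*x*z + 5*x - 2*sin(y), 2*x*y)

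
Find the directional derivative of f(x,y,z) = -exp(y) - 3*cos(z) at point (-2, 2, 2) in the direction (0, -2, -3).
sqrt(13)*(-9*sin(2) + 2*exp(2))/13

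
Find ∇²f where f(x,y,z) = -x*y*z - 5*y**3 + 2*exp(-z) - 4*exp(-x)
-30*y + 2*exp(-z) - 4*exp(-x)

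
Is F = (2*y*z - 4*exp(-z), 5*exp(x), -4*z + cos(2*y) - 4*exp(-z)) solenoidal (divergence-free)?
No, ∇·F = -4 + 4*exp(-z)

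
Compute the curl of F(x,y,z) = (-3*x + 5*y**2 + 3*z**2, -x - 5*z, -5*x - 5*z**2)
(5, 6*z + 5, -10*y - 1)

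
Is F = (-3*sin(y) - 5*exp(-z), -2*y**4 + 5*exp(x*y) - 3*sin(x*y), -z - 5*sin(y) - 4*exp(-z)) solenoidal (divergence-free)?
No, ∇·F = 5*x*exp(x*y) - 3*x*cos(x*y) - 8*y**3 - 1 + 4*exp(-z)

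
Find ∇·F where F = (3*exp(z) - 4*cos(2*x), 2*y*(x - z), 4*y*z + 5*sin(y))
2*x + 4*y - 2*z + 8*sin(2*x)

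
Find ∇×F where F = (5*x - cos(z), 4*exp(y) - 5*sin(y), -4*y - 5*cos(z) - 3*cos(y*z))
(3*z*sin(y*z) - 4, sin(z), 0)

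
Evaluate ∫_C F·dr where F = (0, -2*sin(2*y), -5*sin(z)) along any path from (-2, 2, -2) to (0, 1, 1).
-cos(4) - 4*cos(2) + 5*cos(1)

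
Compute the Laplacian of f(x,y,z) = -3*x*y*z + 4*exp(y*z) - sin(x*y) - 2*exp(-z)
x**2*sin(x*y) + 4*y**2*exp(y*z) + y**2*sin(x*y) + 4*z**2*exp(y*z) - 2*exp(-z)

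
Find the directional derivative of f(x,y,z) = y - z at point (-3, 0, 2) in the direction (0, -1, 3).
-2*sqrt(10)/5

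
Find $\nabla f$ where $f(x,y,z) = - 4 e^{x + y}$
(-4*exp(x + y), -4*exp(x + y), 0)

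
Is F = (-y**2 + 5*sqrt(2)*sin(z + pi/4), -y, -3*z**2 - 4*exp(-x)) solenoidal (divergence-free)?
No, ∇·F = -6*z - 1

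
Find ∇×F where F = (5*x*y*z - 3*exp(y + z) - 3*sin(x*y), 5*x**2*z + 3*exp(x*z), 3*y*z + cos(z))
(-5*x**2 - 3*x*exp(x*z) + 3*z, 5*x*y - 3*exp(y + z), 5*x*z + 3*x*cos(x*y) + 3*z*exp(x*z) + 3*exp(y + z))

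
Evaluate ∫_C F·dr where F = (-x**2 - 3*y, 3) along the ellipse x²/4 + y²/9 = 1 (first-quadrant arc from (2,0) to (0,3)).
35/3 + 9*pi/2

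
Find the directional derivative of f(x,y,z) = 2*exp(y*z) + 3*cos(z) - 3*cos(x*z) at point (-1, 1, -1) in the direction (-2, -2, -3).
2*sqrt(17)*(-1 + 3*E*sin(1))*exp(-1)/17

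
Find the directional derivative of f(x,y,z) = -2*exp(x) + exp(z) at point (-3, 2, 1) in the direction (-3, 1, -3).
3*sqrt(19)*(2 - exp(4))*exp(-3)/19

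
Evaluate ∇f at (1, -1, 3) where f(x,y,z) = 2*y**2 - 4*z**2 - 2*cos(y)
(0, -4 - 2*sin(1), -24)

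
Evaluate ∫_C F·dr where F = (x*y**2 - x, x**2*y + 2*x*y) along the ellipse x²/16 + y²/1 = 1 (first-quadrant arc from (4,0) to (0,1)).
32/3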